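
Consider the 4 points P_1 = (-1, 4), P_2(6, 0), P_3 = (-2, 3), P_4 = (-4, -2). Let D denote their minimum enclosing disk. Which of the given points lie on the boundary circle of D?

P_1, P_2, P_4

By Welzl's lemma the MEC is supported by two points (diametrically opposite) or three points (on a circumcircle).
The minimum enclosing circle is determined by three boundary points: P_1, P_2, P_4.
Their circumcentre is (17/18, -13/18) with r² = 4225/162.
The farthest remaining point P_3 is at distance² 3649/162 ≤ 4225/162.
The points at distance exactly r from the centre are P_1, P_2, P_4 — 3 points.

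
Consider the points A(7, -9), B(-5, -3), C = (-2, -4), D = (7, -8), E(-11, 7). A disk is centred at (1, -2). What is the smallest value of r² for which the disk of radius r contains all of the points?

The required radius is the distance from (1, -2) to the farthest point.
Squared distances: 85, 37, 13, 72, 225.
Maximum is 225, attained at E.

225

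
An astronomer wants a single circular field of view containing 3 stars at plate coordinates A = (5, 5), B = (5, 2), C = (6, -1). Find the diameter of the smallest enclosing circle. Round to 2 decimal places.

Side lengths²: AB² = 9, AC² = 37, BC² = 10.
Since AC² = 37 ≥ 10 + 9 = 19, the angle opposite AC is not acute, so the smallest enclosing circle has AC as diameter.
Centre = midpoint of AC = (5.5, 2), r² = 37/4 = 9.25.
Diameter = 2r = 2√(9.25) ≈ 6.08.

6.08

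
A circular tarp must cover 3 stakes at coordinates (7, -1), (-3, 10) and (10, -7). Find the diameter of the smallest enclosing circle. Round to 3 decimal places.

Call the three points A, B, C in the order given.
Side lengths²: AB² = 221, AC² = 45, BC² = 458.
Since BC² = 458 ≥ 221 + 45 = 266, the angle opposite BC is not acute, so the smallest enclosing circle has BC as diameter.
Centre = midpoint of BC = (3.5, 1.5), r² = 458/4 = 114.5.
Diameter = 2r = 2√(114.5) ≈ 21.401.

21.401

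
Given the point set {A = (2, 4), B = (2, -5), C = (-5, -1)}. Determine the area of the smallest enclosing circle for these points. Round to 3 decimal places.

Side lengths²: AB² = 81, AC² = 74, BC² = 65.
Since AB² = 81 < 74 + 65 = 139, the triangle is acute, so the smallest enclosing circle is the circumcircle.
Circumcentre = (-1/14, -0.5), r² = 2405/98.
Area = π·r² = π·2405/98 ≈ 77.097.

77.097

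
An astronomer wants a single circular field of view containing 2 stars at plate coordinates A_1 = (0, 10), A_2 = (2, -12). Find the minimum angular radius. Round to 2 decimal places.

11.05

The smallest circle enclosing two points has them as diameter endpoints.
Centre = midpoint = (1, -1); r² = |A_1A_2|²/4 = 488/4 = 122.
r = √122 ≈ 11.05.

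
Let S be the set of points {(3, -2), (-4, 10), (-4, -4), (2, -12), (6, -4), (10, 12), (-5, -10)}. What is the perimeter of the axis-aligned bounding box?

Width = max x − min x = 10 − (-5) = 15.
Height = max y − min y = 12 − (-12) = 24.
Perimeter = 2(15 + 24) = 78.

78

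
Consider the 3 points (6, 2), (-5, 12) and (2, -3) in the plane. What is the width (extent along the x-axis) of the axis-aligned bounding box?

max x = 6, min x = -5, so width = 11.

11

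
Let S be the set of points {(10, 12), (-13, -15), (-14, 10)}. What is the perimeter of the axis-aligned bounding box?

102

Width = max x − min x = 10 − (-14) = 24.
Height = max y − min y = 12 − (-15) = 27.
Perimeter = 2(24 + 27) = 102.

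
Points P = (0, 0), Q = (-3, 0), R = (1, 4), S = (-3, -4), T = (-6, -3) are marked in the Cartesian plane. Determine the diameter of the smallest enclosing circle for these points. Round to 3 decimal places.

By Welzl's lemma the MEC is supported by two points (diametrically opposite) or three points (on a circumcircle).
The farthest pair is R–T with squared distance 98. The circle on this segment as diameter has centre (-2.5, 0.5) and r² = 98/4 = 24.5.
Check P: distance² to centre = 6.5 ≤ 24.5, so it lies inside.
All remaining points lie in this disk, and no smaller disk contains both endpoints, so this is the minimum enclosing circle.
Diameter = 2r = 2√(24.5) ≈ 9.899.

9.899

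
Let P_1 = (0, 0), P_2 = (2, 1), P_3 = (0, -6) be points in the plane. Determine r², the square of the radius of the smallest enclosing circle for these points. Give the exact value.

Side lengths²: P_1P_2² = 5, P_1P_3² = 36, P_2P_3² = 53.
Since P_2P_3² = 53 ≥ 36 + 5 = 41, the angle opposite P_2P_3 is not acute, so the smallest enclosing circle has P_2P_3 as diameter.
Centre = midpoint of P_2P_3 = (1, -2.5), r² = 53/4 = 13.25.

13.25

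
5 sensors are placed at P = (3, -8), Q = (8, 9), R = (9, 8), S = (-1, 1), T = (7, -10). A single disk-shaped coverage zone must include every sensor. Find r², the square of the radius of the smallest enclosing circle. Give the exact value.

90.5

By Welzl's lemma the MEC is supported by two points (diametrically opposite) or three points (on a circumcircle).
The farthest pair is Q–T with squared distance 362. The circle on this segment as diameter has centre (7.5, -0.5) and r² = 362/4 = 90.5.
Check P: distance² to centre = 76.5 ≤ 90.5, so it lies inside.
All remaining points lie in this disk, and no smaller disk contains both endpoints, so this is the minimum enclosing circle.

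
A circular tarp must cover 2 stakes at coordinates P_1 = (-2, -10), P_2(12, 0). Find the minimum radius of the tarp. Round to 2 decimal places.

The smallest circle enclosing two points has them as diameter endpoints.
Centre = midpoint = (5, -5); r² = |P_1P_2|²/4 = 296/4 = 74.
r = √74 ≈ 8.60.

8.60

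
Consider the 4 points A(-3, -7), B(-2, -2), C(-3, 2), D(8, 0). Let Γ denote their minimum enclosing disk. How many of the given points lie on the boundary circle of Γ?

3

A smallest enclosing disk is always determined by at most three of the input points on its boundary.
The minimum enclosing circle is determined by three boundary points: A, C, D.
Their circumcentre is (41/22, -2.5) with r² = 10625/242.
The farthest remaining point B is at distance² 3673/242 ≤ 10625/242.
The points at distance exactly r from the centre are A, C, D — 3 points.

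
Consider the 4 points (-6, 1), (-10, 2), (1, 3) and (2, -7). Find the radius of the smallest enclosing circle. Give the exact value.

The farthest pair is (-10, 2)–(2, -7) with squared distance 225. The circle on this segment as diameter has centre (-4, -2.5) and r² = 225/4 = 56.25.
Check (-6, 1): distance² to centre = 16.25 ≤ 56.25, so it lies inside.
All remaining points lie in this disk, and no smaller disk contains both endpoints, so this is the minimum enclosing circle.
r = √(56.25) = 7.5.

7.5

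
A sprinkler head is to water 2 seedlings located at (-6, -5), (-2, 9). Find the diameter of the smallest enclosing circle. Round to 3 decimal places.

The smallest circle enclosing two points has them as diameter endpoints.
Centre = midpoint = (-4, 2); r² = |(-6, -5)−(-2, 9)|²/4 = 212/4 = 53.
Diameter = 2r = 2√53 ≈ 14.560.

14.560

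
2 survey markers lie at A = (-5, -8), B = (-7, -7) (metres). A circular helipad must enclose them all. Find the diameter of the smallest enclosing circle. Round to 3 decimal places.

2.236

The smallest circle enclosing two points has them as diameter endpoints.
Centre = midpoint = (-6, -7.5); r² = |AB|²/4 = 5/4 = 1.25.
Diameter = 2r = 2√(1.25) ≈ 2.236.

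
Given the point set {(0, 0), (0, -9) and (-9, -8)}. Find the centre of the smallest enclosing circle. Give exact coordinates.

Call the three points A, B, C in the order given.
Side lengths²: AB² = 81, AC² = 145, BC² = 82.
Since AC² = 145 < 82 + 81 = 163, the triangle is acute, so the smallest enclosing circle is the circumcircle.
Circumcentre = (-73/18, -4.5), r² = 5945/162.
Centre = (-73/18, -4.5).

(-73/18, -4.5)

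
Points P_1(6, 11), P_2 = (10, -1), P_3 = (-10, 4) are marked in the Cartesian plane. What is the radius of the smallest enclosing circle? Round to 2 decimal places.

10.35

Side lengths²: P_1P_2² = 160, P_1P_3² = 305, P_2P_3² = 425.
Since P_2P_3² = 425 < 305 + 160 = 465, the triangle is acute, so the smallest enclosing circle is the circumcircle.
Circumcentre = (5/22, 53/22), r² = 25925/242.
r = √(25925/242) ≈ 10.35.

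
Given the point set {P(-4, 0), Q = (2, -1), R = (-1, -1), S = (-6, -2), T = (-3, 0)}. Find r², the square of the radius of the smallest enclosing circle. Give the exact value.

16.25

By Welzl's lemma the MEC is supported by two points (diametrically opposite) or three points (on a circumcircle).
The farthest pair is Q–S with squared distance 65. The circle on this segment as diameter has centre (-2, -1.5) and r² = 65/4 = 16.25.
Check P: distance² to centre = 6.25 ≤ 16.25, so it lies inside.
All remaining points lie in this disk, and no smaller disk contains both endpoints, so this is the minimum enclosing circle.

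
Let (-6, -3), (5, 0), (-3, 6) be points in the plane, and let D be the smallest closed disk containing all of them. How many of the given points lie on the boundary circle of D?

3

Call the three points A, B, C in the order given.
Side lengths²: AB² = 130, AC² = 90, BC² = 100.
Since AB² = 130 < 100 + 90 = 190, the triangle is acute, so the smallest enclosing circle is the circumcircle.
Circumcentre = (-1, 1/3), r² = 325/9.
The points at distance exactly r from the centre are (-6, -3), (5, 0), (-3, 6) — 3 points.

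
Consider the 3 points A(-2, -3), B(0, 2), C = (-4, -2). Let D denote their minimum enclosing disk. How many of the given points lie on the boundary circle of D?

Side lengths²: AB² = 29, AC² = 5, BC² = 32.
Since BC² = 32 < 29 + 5 = 34, the triangle is acute, so the smallest enclosing circle is the circumcircle.
Circumcentre = (-11/6, -1/6), r² = 145/18.
The points at distance exactly r from the centre are A, B, C — 3 points.

3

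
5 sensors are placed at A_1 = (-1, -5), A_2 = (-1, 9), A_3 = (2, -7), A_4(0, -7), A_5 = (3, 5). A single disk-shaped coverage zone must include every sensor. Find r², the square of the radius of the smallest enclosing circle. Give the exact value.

The minimum enclosing circle of a finite set is fixed by two of the points (as a diameter) or three (as a circumcircle).
The farthest pair is A_2–A_3 with squared distance 265. The circle on this segment as diameter has centre (0.5, 1) and r² = 265/4 = 66.25.
Check A_1: distance² to centre = 38.25 ≤ 66.25, so it lies inside.
All remaining points lie in this disk, and no smaller disk contains both endpoints, so this is the minimum enclosing circle.

66.25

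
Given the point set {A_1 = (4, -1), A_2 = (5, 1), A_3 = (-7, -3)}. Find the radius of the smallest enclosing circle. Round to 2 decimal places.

6.32

Side lengths²: A_1A_2² = 5, A_1A_3² = 125, A_2A_3² = 160.
Since A_2A_3² = 160 ≥ 125 + 5 = 130, the angle opposite A_2A_3 is not acute, so the smallest enclosing circle has A_2A_3 as diameter.
Centre = midpoint of A_2A_3 = (-1, -1), r² = 160/4 = 40.
r = √40 ≈ 6.32.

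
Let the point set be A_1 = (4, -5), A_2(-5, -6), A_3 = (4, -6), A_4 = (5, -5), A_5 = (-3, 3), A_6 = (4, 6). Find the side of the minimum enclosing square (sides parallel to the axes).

The bounding box has width 10 and height 12.
An axis-aligned square enclosing the set must have side ≥ max(width, height).
So the minimum side is max(10, 12) = 12.

12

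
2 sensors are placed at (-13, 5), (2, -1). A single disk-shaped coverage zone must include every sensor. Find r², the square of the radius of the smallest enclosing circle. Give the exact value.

The smallest circle enclosing two points has them as diameter endpoints.
Centre = midpoint = (-5.5, 2); r² = |(-13, 5)−(2, -1)|²/4 = 261/4 = 65.25.

65.25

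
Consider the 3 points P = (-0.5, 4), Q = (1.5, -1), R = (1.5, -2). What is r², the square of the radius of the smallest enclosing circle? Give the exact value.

10

Side lengths²: PQ² = 29, PR² = 40, QR² = 1.
Since PR² = 40 ≥ 29 + 1 = 30, the angle opposite PR is not acute, so the smallest enclosing circle has PR as diameter.
Centre = midpoint of PR = (0.5, 1), r² = 40/4 = 10.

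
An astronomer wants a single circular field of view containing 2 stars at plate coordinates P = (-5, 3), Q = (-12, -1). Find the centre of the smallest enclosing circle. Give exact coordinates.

The smallest circle enclosing two points has them as diameter endpoints.
Centre = midpoint = (-8.5, 1); r² = |PQ|²/4 = 65/4 = 16.25.
Centre = (-8.5, 1).

(-8.5, 1)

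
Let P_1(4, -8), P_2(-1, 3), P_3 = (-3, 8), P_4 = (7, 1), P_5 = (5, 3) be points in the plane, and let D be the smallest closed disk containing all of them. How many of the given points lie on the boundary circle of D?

The minimum enclosing circle of a finite set is fixed by two of the points (as a diameter) or three (as a circumcircle).
The farthest pair is P_1–P_3 with squared distance 305. The circle on this segment as diameter has centre (0.5, 0) and r² = 305/4 = 76.25.
Check P_2: distance² to centre = 11.25 ≤ 76.25, so it lies inside.
All remaining points lie in this disk, and no smaller disk contains both endpoints, so this is the minimum enclosing circle.
The points at distance exactly r from the centre are P_1, P_3 — 2 points.

2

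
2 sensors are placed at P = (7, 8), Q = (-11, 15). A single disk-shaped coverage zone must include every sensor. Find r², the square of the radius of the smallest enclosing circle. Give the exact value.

93.25

The smallest circle enclosing two points has them as diameter endpoints.
Centre = midpoint = (-2, 11.5); r² = |PQ|²/4 = 373/4 = 93.25.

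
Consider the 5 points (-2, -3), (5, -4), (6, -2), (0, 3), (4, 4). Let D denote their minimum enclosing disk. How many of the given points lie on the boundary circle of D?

The minimum enclosing circle of a finite set is fixed by two of the points (as a diameter) or three (as a circumcircle).
The minimum enclosing circle is determined by three boundary points: (-2, -3), (5, -4), (4, 4).
Their circumcentre is (43/22, -7/22) with r² = 5525/242.
The farthest remaining point (6, -2) is at distance² 4645/242 ≤ 5525/242.
The points at distance exactly r from the centre are (-2, -3), (5, -4), (4, 4) — 3 points.

3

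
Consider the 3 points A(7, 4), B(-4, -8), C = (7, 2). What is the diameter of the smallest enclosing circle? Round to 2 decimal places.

Side lengths²: AB² = 265, AC² = 4, BC² = 221.
Since AB² = 265 ≥ 221 + 4 = 225, the angle opposite AB is not acute, so the smallest enclosing circle has AB as diameter.
Centre = midpoint of AB = (1.5, -2), r² = 265/4 = 66.25.
Diameter = 2r = 2√(66.25) ≈ 16.28.

16.28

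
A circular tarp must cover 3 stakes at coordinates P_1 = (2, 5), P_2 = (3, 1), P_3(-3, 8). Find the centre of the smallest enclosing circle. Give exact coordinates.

Side lengths²: P_1P_2² = 17, P_1P_3² = 34, P_2P_3² = 85.
Since P_2P_3² = 85 ≥ 34 + 17 = 51, the angle opposite P_2P_3 is not acute, so the smallest enclosing circle has P_2P_3 as diameter.
Centre = midpoint of P_2P_3 = (0, 4.5), r² = 85/4 = 21.25.
Centre = (0, 4.5).

(0, 4.5)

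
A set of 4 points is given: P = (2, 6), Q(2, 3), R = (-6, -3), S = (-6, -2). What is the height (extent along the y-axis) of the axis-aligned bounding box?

9

max y = 6, min y = -3, so height = 9.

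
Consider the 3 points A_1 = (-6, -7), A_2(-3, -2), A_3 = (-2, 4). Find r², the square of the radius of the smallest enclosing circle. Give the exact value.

34.25

Side lengths²: A_1A_2² = 34, A_1A_3² = 137, A_2A_3² = 37.
Since A_1A_3² = 137 ≥ 37 + 34 = 71, the angle opposite A_1A_3 is not acute, so the smallest enclosing circle has A_1A_3 as diameter.
Centre = midpoint of A_1A_3 = (-4, -1.5), r² = 137/4 = 34.25.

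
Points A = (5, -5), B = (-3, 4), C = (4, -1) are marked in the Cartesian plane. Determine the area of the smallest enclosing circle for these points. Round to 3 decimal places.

113.883

Side lengths²: AB² = 145, AC² = 17, BC² = 74.
Since AB² = 145 ≥ 74 + 17 = 91, the angle opposite AB is not acute, so the smallest enclosing circle has AB as diameter.
Centre = midpoint of AB = (1, -0.5), r² = 145/4 = 36.25.
Area = π·r² = π·36.25 ≈ 113.883.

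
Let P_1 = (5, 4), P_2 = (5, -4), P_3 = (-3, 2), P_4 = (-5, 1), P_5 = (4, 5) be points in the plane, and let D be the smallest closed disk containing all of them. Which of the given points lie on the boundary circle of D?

P_2, P_4, P_5

The minimum enclosing circle is determined by three boundary points: P_2, P_4, P_5.
Their circumcentre is (27/34, 3/34) with r² = 19885/578.
The farthest remaining point P_1 is at distance² 19069/578 ≤ 19885/578.
The points at distance exactly r from the centre are P_2, P_4, P_5 — 3 points.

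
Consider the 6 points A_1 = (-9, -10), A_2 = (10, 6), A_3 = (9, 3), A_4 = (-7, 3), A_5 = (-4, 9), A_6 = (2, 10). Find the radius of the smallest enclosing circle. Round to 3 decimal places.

12.420

A smallest enclosing disk is always determined by at most three of the input points on its boundary.
The farthest pair is A_1–A_2 with squared distance 617. The circle on this segment as diameter has centre (0.5, -2) and r² = 617/4 = 154.25.
Check A_3: distance² to centre = 97.25 ≤ 154.25, so it lies inside.
All remaining points lie in this disk, and no smaller disk contains both endpoints, so this is the minimum enclosing circle.
r = √(154.25) ≈ 12.420.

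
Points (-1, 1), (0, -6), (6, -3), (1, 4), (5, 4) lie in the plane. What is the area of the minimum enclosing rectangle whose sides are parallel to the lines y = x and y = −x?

In coordinates u = x + y, v = x − y the rectangle is axis-aligned; the map (x,y)→(u,v) scales areas by 2.
u-values: 0, -6, 3, 5, 9; range = 9 − (-6) = 15.
v-values: -2, 6, 9, -3, 1; range = 9 − (-3) = 12.
Area = (15 × 12) / 2 = 90.

90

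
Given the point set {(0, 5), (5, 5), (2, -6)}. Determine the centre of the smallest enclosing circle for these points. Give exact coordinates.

Call the three points A, B, C in the order given.
Side lengths²: AB² = 25, AC² = 125, BC² = 130.
Since BC² = 130 < 125 + 25 = 150, the triangle is acute, so the smallest enclosing circle is the circumcircle.
Circumcentre = (2.5, -5/22), r² = 8125/242.
Centre = (2.5, -5/22).

(2.5, -5/22)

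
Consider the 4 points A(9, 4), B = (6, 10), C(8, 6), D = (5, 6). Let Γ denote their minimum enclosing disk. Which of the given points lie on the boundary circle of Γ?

By Welzl's lemma the MEC is supported by two points (diametrically opposite) or three points (on a circumcircle).
The farthest pair is A–B with squared distance 45. The circle on this segment as diameter has centre (7.5, 7) and r² = 45/4 = 11.25.
Check C: distance² to centre = 1.25 ≤ 11.25, so it lies inside.
All remaining points lie in this disk, and no smaller disk contains both endpoints, so this is the minimum enclosing circle.
The points at distance exactly r from the centre are A, B — 2 points.

A, B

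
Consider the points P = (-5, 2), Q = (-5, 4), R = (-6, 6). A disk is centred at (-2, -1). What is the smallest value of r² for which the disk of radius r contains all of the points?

65

The required radius is the distance from (-2, -1) to the farthest point.
Squared distances: 18, 34, 65.
Maximum is 65, attained at R.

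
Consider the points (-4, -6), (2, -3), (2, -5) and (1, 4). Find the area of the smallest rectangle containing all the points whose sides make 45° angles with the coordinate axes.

75

In coordinates u = x + y, v = x − y the rectangle is axis-aligned; the map (x,y)→(u,v) scales areas by 2.
u-values: -10, -1, -3, 5; range = 5 − (-10) = 15.
v-values: 2, 5, 7, -3; range = 7 − (-3) = 10.
Area = (15 × 10) / 2 = 75.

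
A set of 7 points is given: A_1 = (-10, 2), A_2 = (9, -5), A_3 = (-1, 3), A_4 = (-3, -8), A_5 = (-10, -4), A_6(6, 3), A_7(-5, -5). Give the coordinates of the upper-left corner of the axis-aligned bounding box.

x-range [-10, 9], y-range [-8, 3].
The upper-left corner is (-10, 3).

(-10, 3)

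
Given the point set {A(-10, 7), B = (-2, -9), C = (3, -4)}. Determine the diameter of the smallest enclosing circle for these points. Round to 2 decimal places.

17.95

Side lengths²: AB² = 320, AC² = 290, BC² = 50.
Since AB² = 320 < 290 + 50 = 340, the triangle is acute, so the smallest enclosing circle is the circumcircle.
Circumcentre = (-16/3, -2/3), r² = 725/9.
Diameter = 2r = 2√(725/9) ≈ 17.95.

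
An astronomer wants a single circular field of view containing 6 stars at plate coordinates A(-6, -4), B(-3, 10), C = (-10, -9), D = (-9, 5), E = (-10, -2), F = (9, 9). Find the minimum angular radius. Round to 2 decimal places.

The farthest pair is C–F with squared distance 685. The circle on this segment as diameter has centre (-0.5, 0) and r² = 685/4 = 171.25.
Check A: distance² to centre = 46.25 ≤ 171.25, so it lies inside.
All remaining points lie in this disk, and no smaller disk contains both endpoints, so this is the minimum enclosing circle.
r = √(171.25) ≈ 13.09.

13.09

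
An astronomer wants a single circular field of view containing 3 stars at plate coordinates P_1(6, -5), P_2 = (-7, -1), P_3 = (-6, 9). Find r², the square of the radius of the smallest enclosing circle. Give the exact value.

85

Side lengths²: P_1P_2² = 185, P_1P_3² = 340, P_2P_3² = 101.
Since P_1P_3² = 340 ≥ 185 + 101 = 286, the angle opposite P_1P_3 is not acute, so the smallest enclosing circle has P_1P_3 as diameter.
Centre = midpoint of P_1P_3 = (0, 2), r² = 340/4 = 85.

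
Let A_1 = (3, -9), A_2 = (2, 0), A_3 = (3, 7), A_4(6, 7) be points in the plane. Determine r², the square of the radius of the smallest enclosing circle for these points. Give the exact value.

A smallest enclosing disk is always determined by at most three of the input points on its boundary.
The farthest pair is A_1–A_4 with squared distance 265. The circle on this segment as diameter has centre (4.5, -1) and r² = 265/4 = 66.25.
Check A_2: distance² to centre = 7.25 ≤ 66.25, so it lies inside.
All remaining points lie in this disk, and no smaller disk contains both endpoints, so this is the minimum enclosing circle.

66.25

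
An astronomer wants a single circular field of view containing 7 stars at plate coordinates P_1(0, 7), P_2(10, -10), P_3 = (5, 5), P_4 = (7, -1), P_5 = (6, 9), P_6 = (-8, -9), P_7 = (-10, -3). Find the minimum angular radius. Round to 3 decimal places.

11.808

By Welzl's lemma the MEC is supported by two points (diametrically opposite) or three points (on a circumcircle).
The minimum enclosing circle is determined by three boundary points: P_2, P_5, P_6.
Their circumcentre is (37/26, -49/26) with r² = 3625/26.
The farthest remaining point P_7 is at distance² 3425/26 ≤ 3625/26.
r = √(3625/26) ≈ 11.808.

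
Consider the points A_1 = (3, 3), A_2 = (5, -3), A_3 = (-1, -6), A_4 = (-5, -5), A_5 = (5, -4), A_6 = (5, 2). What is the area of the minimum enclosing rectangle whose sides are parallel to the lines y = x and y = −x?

In coordinates u = x + y, v = x − y the rectangle is axis-aligned; the map (x,y)→(u,v) scales areas by 2.
u-values: 6, 2, -7, -10, 1, 7; range = 7 − (-10) = 17.
v-values: 0, 8, 5, 0, 9, 3; range = 9 − 0 = 9.
Area = (17 × 9) / 2 = 76.5.

76.5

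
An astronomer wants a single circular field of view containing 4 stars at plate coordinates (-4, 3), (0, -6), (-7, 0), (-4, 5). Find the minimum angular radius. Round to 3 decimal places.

5.852

A smallest enclosing disk is always determined by at most three of the input points on its boundary.
The farthest pair is (0, -6)–(-4, 5) with squared distance 137. The circle on this segment as diameter has centre (-2, -0.5) and r² = 137/4 = 34.25.
Check (-4, 3): distance² to centre = 16.25 ≤ 34.25, so it lies inside.
All remaining points lie in this disk, and no smaller disk contains both endpoints, so this is the minimum enclosing circle.
r = √(34.25) ≈ 5.852.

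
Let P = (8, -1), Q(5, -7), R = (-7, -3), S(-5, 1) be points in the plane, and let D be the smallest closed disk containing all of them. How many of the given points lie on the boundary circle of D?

By Welzl's lemma the MEC is supported by two points (diametrically opposite) or three points (on a circumcircle).
The farthest pair is P–R with squared distance 229. The circle on this segment as diameter has centre (0.5, -2) and r² = 229/4 = 57.25.
Check Q: distance² to centre = 45.25 ≤ 57.25, so it lies inside.
All remaining points lie in this disk, and no smaller disk contains both endpoints, so this is the minimum enclosing circle.
The points at distance exactly r from the centre are P, R — 2 points.

2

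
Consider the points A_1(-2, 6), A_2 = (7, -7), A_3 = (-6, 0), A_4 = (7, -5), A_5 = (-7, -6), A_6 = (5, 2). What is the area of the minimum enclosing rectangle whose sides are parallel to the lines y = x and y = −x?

220

In coordinates u = x + y, v = x − y the rectangle is axis-aligned; the map (x,y)→(u,v) scales areas by 2.
u-values: 4, 0, -6, 2, -13, 7; range = 7 − (-13) = 20.
v-values: -8, 14, -6, 12, -1, 3; range = 14 − (-8) = 22.
Area = (20 × 22) / 2 = 220.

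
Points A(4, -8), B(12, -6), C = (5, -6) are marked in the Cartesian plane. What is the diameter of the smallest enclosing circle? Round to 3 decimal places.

8.246

Side lengths²: AB² = 68, AC² = 5, BC² = 49.
Since AB² = 68 ≥ 49 + 5 = 54, the angle opposite AB is not acute, so the smallest enclosing circle has AB as diameter.
Centre = midpoint of AB = (8, -7), r² = 68/4 = 17.
Diameter = 2r = 2√17 ≈ 8.246.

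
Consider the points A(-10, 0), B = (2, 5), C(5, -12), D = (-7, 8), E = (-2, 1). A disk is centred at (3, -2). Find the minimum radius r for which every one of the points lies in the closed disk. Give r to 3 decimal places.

14.142

The required radius is the distance from (3, -2) to the farthest point.
Squared distances: 173, 50, 104, 200, 34.
Maximum is 200, attained at D.
r = √200 ≈ 14.142.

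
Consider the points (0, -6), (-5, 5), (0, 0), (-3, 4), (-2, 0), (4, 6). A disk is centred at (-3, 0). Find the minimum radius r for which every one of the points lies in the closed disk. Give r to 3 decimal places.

The required radius is the distance from (-3, 0) to the farthest point.
Squared distances: 45, 29, 9, 16, 1, 85.
Maximum is 85, attained at (4, 6).
r = √85 ≈ 9.220.

9.220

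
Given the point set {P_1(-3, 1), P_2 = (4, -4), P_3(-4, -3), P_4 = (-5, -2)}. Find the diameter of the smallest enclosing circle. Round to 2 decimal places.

By Welzl's lemma the MEC is supported by two points (diametrically opposite) or three points (on a circumcircle).
The minimum enclosing circle is determined by three boundary points: P_1, P_2, P_4.
Their circumcentre is (-29/62, -177/62) with r² = 40885/1922.
The farthest remaining point P_3 is at distance² 24021/1922 ≤ 40885/1922.
Diameter = 2r = 2√(40885/1922) ≈ 9.22.

9.22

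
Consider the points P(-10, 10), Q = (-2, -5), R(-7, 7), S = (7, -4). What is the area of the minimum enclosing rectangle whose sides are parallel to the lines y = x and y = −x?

155

In coordinates u = x + y, v = x − y the rectangle is axis-aligned; the map (x,y)→(u,v) scales areas by 2.
u-values: 0, -7, 0, 3; range = 3 − (-7) = 10.
v-values: -20, 3, -14, 11; range = 11 − (-20) = 31.
Area = (10 × 31) / 2 = 155.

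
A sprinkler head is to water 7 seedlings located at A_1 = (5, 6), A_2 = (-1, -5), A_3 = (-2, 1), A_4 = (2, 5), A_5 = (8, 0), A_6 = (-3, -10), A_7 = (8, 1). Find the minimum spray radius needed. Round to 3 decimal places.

The minimum enclosing circle of a finite set is fixed by two of the points (as a diameter) or three (as a circumcircle).
The farthest pair is A_1–A_6 with squared distance 320. The circle on this segment as diameter has centre (1, -2) and r² = 320/4 = 80.
Check A_2: distance² to centre = 13 ≤ 80, so it lies inside.
All remaining points lie in this disk, and no smaller disk contains both endpoints, so this is the minimum enclosing circle.
r = √80 ≈ 8.944.

8.944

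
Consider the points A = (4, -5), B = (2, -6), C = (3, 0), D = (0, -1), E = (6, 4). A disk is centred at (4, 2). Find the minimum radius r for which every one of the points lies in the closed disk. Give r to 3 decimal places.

8.246

The required radius is the distance from (4, 2) to the farthest point.
Squared distances: 49, 68, 5, 25, 8.
Maximum is 68, attained at B.
r = √68 ≈ 8.246.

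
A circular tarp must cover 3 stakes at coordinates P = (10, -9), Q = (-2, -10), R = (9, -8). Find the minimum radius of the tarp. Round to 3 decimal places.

6.021

Side lengths²: PQ² = 145, PR² = 2, QR² = 125.
Since PQ² = 145 ≥ 125 + 2 = 127, the angle opposite PQ is not acute, so the smallest enclosing circle has PQ as diameter.
Centre = midpoint of PQ = (4, -9.5), r² = 145/4 = 36.25.
r = √(36.25) ≈ 6.021.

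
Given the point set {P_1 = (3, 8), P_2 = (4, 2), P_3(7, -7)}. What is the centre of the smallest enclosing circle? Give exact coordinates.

Side lengths²: P_1P_2² = 37, P_1P_3² = 241, P_2P_3² = 90.
Since P_1P_3² = 241 ≥ 90 + 37 = 127, the angle opposite P_1P_3 is not acute, so the smallest enclosing circle has P_1P_3 as diameter.
Centre = midpoint of P_1P_3 = (5, 0.5), r² = 241/4 = 60.25.
Centre = (5, 0.5).

(5, 0.5)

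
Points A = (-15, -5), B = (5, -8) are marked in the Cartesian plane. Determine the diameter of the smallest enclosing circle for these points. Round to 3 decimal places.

20.224

The smallest circle enclosing two points has them as diameter endpoints.
Centre = midpoint = (-5, -6.5); r² = |AB|²/4 = 409/4 = 102.25.
Diameter = 2r = 2√(102.25) ≈ 20.224.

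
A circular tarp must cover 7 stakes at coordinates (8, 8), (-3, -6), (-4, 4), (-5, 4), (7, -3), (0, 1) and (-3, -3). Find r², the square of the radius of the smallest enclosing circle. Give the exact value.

The farthest pair is (8, 8)–(-3, -6) with squared distance 317. The circle on this segment as diameter has centre (2.5, 1) and r² = 317/4 = 79.25.
Check (-4, 4): distance² to centre = 51.25 ≤ 79.25, so it lies inside.
All remaining points lie in this disk, and no smaller disk contains both endpoints, so this is the minimum enclosing circle.

79.25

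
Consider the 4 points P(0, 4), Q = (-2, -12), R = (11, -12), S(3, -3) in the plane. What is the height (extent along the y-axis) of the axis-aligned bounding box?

max y = 4, min y = -12, so height = 16.

16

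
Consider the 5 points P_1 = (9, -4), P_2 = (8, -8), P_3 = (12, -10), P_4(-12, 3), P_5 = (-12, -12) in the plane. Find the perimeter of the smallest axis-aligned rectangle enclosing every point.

Width = max x − min x = 12 − (-12) = 24.
Height = max y − min y = 3 − (-12) = 15.
Perimeter = 2(24 + 15) = 78.

78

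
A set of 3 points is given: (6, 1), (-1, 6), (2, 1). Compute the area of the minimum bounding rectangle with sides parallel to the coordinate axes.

35

x ranges over [-1, 6], width 7.
y ranges over [1, 6], height 5.
Area = 7 × 5 = 35.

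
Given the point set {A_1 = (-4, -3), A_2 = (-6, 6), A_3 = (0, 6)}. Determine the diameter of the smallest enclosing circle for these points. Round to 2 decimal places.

Side lengths²: A_1A_2² = 85, A_1A_3² = 97, A_2A_3² = 36.
Since A_1A_3² = 97 < 85 + 36 = 121, the triangle is acute, so the smallest enclosing circle is the circumcircle.
Circumcentre = (-3, 35/18), r² = 8245/324.
Diameter = 2r = 2√(8245/324) ≈ 10.09.

10.09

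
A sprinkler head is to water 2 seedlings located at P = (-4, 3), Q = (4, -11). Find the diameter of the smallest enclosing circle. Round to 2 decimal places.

The smallest circle enclosing two points has them as diameter endpoints.
Centre = midpoint = (0, -4); r² = |PQ|²/4 = 260/4 = 65.
Diameter = 2r = 2√65 ≈ 16.12.

16.12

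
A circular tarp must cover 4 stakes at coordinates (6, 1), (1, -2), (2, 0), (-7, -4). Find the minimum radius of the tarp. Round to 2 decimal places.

By Welzl's lemma the MEC is supported by two points (diametrically opposite) or three points (on a circumcircle).
The farthest pair is (6, 1)–(-7, -4) with squared distance 194. The circle on this segment as diameter has centre (-0.5, -1.5) and r² = 194/4 = 48.5.
Check (1, -2): distance² to centre = 2.5 ≤ 48.5, so it lies inside.
All remaining points lie in this disk, and no smaller disk contains both endpoints, so this is the minimum enclosing circle.
r = √(48.5) ≈ 6.96.

6.96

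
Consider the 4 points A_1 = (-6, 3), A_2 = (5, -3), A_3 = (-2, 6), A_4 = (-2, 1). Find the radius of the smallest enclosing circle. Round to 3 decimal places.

The minimum enclosing circle of a finite set is fixed by two of the points (as a diameter) or three (as a circumcircle).
The farthest pair is A_1–A_2 with squared distance 157. The circle on this segment as diameter has centre (-0.5, 0) and r² = 157/4 = 39.25.
Check A_3: distance² to centre = 38.25 ≤ 39.25, so it lies inside.
All remaining points lie in this disk, and no smaller disk contains both endpoints, so this is the minimum enclosing circle.
r = √(39.25) ≈ 6.265.

6.265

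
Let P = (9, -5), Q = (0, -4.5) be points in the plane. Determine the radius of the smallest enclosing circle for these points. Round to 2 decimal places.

4.51

The smallest circle enclosing two points has them as diameter endpoints.
Centre = midpoint = (4.5, -4.75); r² = |PQ|²/4 = 81.25/4 = 20.3125.
r = √(20.3125) ≈ 4.51.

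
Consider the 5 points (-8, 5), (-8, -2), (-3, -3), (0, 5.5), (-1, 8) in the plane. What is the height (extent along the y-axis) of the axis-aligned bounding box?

max y = 8, min y = -3, so height = 11.

11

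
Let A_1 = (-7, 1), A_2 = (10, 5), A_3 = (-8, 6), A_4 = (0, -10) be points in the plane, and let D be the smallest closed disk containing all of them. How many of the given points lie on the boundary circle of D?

A smallest enclosing disk is always determined by at most three of the input points on its boundary.
The minimum enclosing circle is determined by three boundary points: A_2, A_3, A_4.
Their circumcentre is (5/7, 5/14) with r² = 21125/196.
The farthest remaining point A_1 is at distance² 11745/196 ≤ 21125/196.
The points at distance exactly r from the centre are A_2, A_3, A_4 — 3 points.

3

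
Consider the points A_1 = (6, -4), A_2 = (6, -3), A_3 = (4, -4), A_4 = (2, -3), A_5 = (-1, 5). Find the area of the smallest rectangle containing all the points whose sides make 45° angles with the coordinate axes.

40

In coordinates u = x + y, v = x − y the rectangle is axis-aligned; the map (x,y)→(u,v) scales areas by 2.
u-values: 2, 3, 0, -1, 4; range = 4 − (-1) = 5.
v-values: 10, 9, 8, 5, -6; range = 10 − (-6) = 16.
Area = (5 × 16) / 2 = 40.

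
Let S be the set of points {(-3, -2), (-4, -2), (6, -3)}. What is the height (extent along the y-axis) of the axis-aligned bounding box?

1

max y = -2, min y = -3, so height = 1.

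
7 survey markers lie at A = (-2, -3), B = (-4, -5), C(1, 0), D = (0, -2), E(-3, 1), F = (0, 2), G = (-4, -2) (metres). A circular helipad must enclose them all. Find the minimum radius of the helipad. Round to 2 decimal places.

The farthest pair is B–F with squared distance 65. The circle on this segment as diameter has centre (-2, -1.5) and r² = 65/4 = 16.25.
Check A: distance² to centre = 2.25 ≤ 16.25, so it lies inside.
All remaining points lie in this disk, and no smaller disk contains both endpoints, so this is the minimum enclosing circle.
r = √(16.25) ≈ 4.03.

4.03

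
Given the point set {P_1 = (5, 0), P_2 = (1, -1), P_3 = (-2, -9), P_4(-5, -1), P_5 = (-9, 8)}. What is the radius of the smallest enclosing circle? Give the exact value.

By Welzl's lemma the MEC is supported by two points (diametrically opposite) or three points (on a circumcircle).
The minimum enclosing circle is determined by three boundary points: P_1, P_3, P_5.
Their circumcentre is (-30/7, 0) with r² = 4225/49.
The farthest remaining point P_2 is at distance² 1418/49 ≤ 4225/49.
r = √(4225/49) = 65/7.

65/7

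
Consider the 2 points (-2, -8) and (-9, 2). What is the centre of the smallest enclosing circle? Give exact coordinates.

The smallest circle enclosing two points has them as diameter endpoints.
Centre = midpoint = (-5.5, -3); r² = |(-2, -8)−(-9, 2)|²/4 = 149/4 = 37.25.
Centre = (-5.5, -3).

(-5.5, -3)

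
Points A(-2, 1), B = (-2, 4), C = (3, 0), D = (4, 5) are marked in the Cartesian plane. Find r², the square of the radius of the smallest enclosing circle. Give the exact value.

By Welzl's lemma the MEC is supported by two points (diametrically opposite) or three points (on a circumcircle).
The farthest pair is A–D with squared distance 52. The circle on this segment as diameter has centre (1, 3) and r² = 52/4 = 13.
Check B: distance² to centre = 10 ≤ 13, so it lies inside.
All remaining points lie in this disk, and no smaller disk contains both endpoints, so this is the minimum enclosing circle.

13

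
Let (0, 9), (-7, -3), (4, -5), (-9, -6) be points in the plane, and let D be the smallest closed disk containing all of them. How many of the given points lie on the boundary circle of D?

3

The minimum enclosing circle is determined by three boundary points: (0, 9), (4, -5), (-9, -6).
Their circumcentre is (-92/31, 18/31) with r² = 76585/961.
The farthest remaining point (-7, -3) is at distance² 27946/961 ≤ 76585/961.
The points at distance exactly r from the centre are (0, 9), (4, -5), (-9, -6) — 3 points.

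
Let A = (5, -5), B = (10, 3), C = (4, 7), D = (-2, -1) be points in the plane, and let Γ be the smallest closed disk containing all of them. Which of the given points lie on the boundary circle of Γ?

B, D

A smallest enclosing disk is always determined by at most three of the input points on its boundary.
The farthest pair is B–D with squared distance 160. The circle on this segment as diameter has centre (4, 1) and r² = 160/4 = 40.
Check A: distance² to centre = 37 ≤ 40, so it lies inside.
All remaining points lie in this disk, and no smaller disk contains both endpoints, so this is the minimum enclosing circle.
The points at distance exactly r from the centre are B, D — 2 points.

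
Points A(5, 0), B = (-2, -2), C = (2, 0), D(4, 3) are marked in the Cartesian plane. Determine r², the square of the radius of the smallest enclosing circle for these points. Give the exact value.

16165/1058

The minimum enclosing circle of a finite set is fixed by two of the points (as a diameter) or three (as a circumcircle).
The minimum enclosing circle is determined by three boundary points: A, B, D.
Their circumcentre is (51/46, 17/46) with r² = 16165/1058.
The farthest remaining point C is at distance² 985/1058 ≤ 16165/1058.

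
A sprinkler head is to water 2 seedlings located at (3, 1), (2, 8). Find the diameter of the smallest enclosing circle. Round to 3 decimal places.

7.071

The smallest circle enclosing two points has them as diameter endpoints.
Centre = midpoint = (2.5, 4.5); r² = |(3, 1)−(2, 8)|²/4 = 50/4 = 12.5.
Diameter = 2r = 2√(12.5) ≈ 7.071.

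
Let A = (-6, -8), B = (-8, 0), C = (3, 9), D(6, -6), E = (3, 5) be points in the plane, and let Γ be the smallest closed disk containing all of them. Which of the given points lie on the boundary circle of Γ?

By Welzl's lemma the MEC is supported by two points (diametrically opposite) or three points (on a circumcircle).
The minimum enclosing circle is determined by three boundary points: A, C, D.
Their circumcentre is (-38/31, 11/31) with r² = 88985/961.
The farthest remaining point B is at distance² 44221/961 ≤ 88985/961.
The points at distance exactly r from the centre are A, C, D — 3 points.

A, C, D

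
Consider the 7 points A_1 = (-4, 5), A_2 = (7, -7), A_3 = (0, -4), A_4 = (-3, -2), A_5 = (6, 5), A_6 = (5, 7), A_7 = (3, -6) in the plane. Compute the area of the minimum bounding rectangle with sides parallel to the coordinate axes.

x ranges over [-4, 7], width 11.
y ranges over [-7, 7], height 14.
Area = 11 × 14 = 154.

154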